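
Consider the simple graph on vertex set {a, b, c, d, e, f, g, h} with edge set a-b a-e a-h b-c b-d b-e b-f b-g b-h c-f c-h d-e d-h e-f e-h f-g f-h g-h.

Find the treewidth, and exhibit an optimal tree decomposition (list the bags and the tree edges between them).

Every bag has size at most 4, so the width is 4 − 1 = 3 and tw(G) ≤ 3. For the lower bound, the 4 vertices {b, d, e, h} are pairwise adjacent, and any tree decomposition puts a clique entirely inside one bag — forcing width ≥ 3. Therefore the treewidth is 3.

Treewidth 3.
One such decomposition:
Bags: B1 = {b, f, g, h}  B2 = {b, e, f, h}  B3 = {a, b, e, h}  B4 = {b, c, f, h}  B5 = {b, d, e, h}
Tree: B1–B2, B2–B3, B1–B4, B2–B5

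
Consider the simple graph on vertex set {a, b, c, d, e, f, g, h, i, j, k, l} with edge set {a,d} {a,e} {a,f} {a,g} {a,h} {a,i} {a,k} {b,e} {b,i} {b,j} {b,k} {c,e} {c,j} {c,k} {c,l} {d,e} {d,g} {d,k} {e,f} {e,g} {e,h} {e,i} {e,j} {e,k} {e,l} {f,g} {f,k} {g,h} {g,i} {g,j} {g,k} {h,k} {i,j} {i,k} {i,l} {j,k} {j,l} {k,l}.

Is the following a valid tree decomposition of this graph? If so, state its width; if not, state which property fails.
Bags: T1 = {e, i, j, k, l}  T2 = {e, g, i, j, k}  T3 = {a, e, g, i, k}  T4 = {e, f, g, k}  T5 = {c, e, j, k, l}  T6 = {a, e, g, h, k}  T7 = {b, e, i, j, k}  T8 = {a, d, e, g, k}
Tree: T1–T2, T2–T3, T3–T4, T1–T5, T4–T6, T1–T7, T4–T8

A tree decomposition must satisfy three properties: every vertex lies in some bag; for every edge, both endpoints lie together in some bag; and for every vertex, the bags containing it form a connected subtree. Here edge (a,f) lies in no bag, so the decomposition is invalid.

No — edge (a,f) lies in no bag.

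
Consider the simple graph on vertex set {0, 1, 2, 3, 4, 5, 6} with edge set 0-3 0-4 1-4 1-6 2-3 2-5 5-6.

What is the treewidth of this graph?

2

A width-2 tree decomposition is:
Bags: B1 = {0, 1, 4}  B2 = {0, 1, 3}  B3 = {1, 2, 3}  B4 = {1, 2, 5}  B5 = {1, 5, 6}
Tree: B1–B2, B2–B3, B3–B4, B4–B5
The largest bag has 3 vertices, giving width 2; this decomposition certifies tw(G) ≤ 2. For the lower bound, G contains the cycle 1–4–0–3–2–5–6–1, so G is not a forest; only forests have treewidth ≤ 1, hence tw(G) ≥ 2. Hence tw(G) = 2 exactly.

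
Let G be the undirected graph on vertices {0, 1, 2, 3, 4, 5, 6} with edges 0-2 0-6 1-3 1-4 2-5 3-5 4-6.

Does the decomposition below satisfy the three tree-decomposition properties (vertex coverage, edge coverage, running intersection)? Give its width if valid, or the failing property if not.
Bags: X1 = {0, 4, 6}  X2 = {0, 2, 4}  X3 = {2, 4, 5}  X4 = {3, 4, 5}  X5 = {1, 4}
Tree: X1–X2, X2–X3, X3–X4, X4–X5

No — edge (3,1) lies in no bag.

A tree decomposition must satisfy three properties: every vertex lies in some bag; for every edge, both endpoints lie together in some bag; and for every vertex, the bags containing it form a connected subtree. Here edge (3,1) lies in no bag, so the decomposition is invalid.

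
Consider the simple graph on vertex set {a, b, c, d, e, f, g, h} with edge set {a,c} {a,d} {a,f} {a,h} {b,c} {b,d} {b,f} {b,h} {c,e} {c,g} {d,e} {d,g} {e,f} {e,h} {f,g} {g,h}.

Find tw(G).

A width-4 tree decomposition is:
Bags: B1 = {a, b, c, e, g}  B2 = {a, b, d, e, g}  B3 = {a, b, e, f, g}  B4 = {a, b, e, g, h}
Tree: B1–B2, B2–B3, B3–B4
The largest bag has 5 vertices, giving width 4; this decomposition certifies tw(G) ≤ 4. For the lower bound: the 5 vertex sets {c,e}, {a,d}, {b,f}, {g}, {h} are disjoint, each induces a connected subgraph, and every pair is joined by at least one edge of G. Contracting each set to a single vertex therefore yields K_{5} as a minor, and since treewidth is minor-monotone, tw(G) ≥ tw(K_{5}) = 4. The upper and lower bounds meet at 4, so that is the treewidth.

4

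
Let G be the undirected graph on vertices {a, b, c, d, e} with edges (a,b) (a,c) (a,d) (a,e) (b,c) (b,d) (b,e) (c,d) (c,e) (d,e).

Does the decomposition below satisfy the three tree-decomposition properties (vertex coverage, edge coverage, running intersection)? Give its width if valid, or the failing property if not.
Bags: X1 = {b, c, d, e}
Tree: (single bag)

A tree decomposition must satisfy three properties: every vertex lies in some bag; for every edge, both endpoints lie together in some bag; and for every vertex, the bags containing it form a connected subtree. Here vertex a appears in no bag, so the decomposition is invalid.

No — vertex a appears in no bag.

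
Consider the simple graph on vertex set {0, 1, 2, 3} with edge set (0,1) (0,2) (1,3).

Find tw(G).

1

A width-1 tree decomposition is:
Bags: B1 = {0, 1}  B2 = {1, 3}  B3 = {0, 2}
Tree: B1–B2, B1–B3
Each bag holds 2 vertices, so the decomposition has width 1, which upper-bounds the treewidth. G has an edge, so its treewidth is at least 1. Combining the bounds, tw(G) = 1.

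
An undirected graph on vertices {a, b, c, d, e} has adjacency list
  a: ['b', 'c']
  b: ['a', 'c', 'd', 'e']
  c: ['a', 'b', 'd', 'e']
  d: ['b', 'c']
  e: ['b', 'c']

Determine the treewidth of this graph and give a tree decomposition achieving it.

Every bag has size at most 3, so the width is 3 − 1 = 2 and tw(G) ≤ 2. For the lower bound, the 3 vertices {b, c, d} are pairwise adjacent, and any tree decomposition puts a clique entirely inside one bag — forcing width ≥ 2. The upper and lower bounds meet at 2, so that is the treewidth.

Treewidth 2.
One such decomposition:
Bags: B1 = {b, c, e}  B2 = {a, b, c}  B3 = {b, c, d}
Tree: B1–B2, B2–B3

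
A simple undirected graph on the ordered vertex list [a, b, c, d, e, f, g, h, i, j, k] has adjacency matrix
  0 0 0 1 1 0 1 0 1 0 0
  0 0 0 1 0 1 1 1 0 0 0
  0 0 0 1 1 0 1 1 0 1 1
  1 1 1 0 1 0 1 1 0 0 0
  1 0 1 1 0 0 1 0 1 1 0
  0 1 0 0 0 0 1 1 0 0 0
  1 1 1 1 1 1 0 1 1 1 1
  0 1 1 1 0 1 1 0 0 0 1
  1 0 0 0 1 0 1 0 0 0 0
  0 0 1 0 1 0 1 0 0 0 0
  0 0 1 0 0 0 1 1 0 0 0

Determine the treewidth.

A width-3 tree decomposition is:
Bags: B1 = {b, d, g, h}  B2 = {c, d, g, h}  B3 = {c, d, e, g}  B4 = {a, d, e, g}  B5 = {b, f, g, h}  B6 = {a, e, g, i}  B7 = {c, e, g, j}  B8 = {c, g, h, k}
Tree: B1–B2, B2–B3, B3–B4, B1–B5, B4–B6, B3–B7, B2–B8
Each bag holds 4 vertices, so the decomposition has width 3, which upper-bounds the treewidth. On the other hand G contains the 4-clique {c, d, e, g}. A clique must lie in a single bag of any decomposition, so no decomposition can have width below 3. The upper and lower bounds meet at 3, so that is the treewidth.

3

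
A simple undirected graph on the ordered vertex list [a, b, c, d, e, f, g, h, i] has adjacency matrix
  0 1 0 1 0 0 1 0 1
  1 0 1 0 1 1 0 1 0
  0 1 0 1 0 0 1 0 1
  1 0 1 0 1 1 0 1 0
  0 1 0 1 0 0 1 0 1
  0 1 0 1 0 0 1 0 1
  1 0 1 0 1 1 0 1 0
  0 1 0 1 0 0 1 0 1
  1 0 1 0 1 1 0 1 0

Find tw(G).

4

A width-4 tree decomposition is:
Bags: B1 = {a, b, d, g, i}  B2 = {b, d, e, g, i}  B3 = {b, c, d, g, i}  B4 = {b, d, g, h, i}  B5 = {b, d, f, g, i}
Tree: B1–B2, B2–B3, B3–B4, B4–B5
Every bag has size at most 5, so the width is 5 − 1 = 4 and tw(G) ≤ 4. For the lower bound: the 5 vertex sets {a,i}, {e,g}, {b,c}, {d}, {h} are disjoint, each induces a connected subgraph, and every pair is joined by at least one edge of G. Contracting each set to a single vertex therefore yields K_{5} as a minor, and since treewidth is minor-monotone, tw(G) ≥ tw(K_{5}) = 4. Therefore the treewidth is 4.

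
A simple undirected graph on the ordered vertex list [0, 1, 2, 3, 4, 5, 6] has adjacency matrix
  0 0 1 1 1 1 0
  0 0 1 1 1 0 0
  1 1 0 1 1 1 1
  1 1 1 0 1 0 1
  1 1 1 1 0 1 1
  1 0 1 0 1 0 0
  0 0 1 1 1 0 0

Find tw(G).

3

A width-3 tree decomposition is:
Bags: B1 = {2, 3, 4, 6}  B2 = {0, 2, 3, 4}  B3 = {0, 2, 4, 5}  B4 = {1, 2, 3, 4}
Tree: B1–B2, B2–B3, B1–B4
Each bag holds 4 vertices, so the decomposition has width 3, which upper-bounds the treewidth. Conversely, {0, 2, 3, 4} is a clique of size 4, and the vertices of any clique must share a bag in every tree decomposition; so some bag has ≥ 4 vertices and tw(G) ≥ 3. Combining the bounds, tw(G) = 3.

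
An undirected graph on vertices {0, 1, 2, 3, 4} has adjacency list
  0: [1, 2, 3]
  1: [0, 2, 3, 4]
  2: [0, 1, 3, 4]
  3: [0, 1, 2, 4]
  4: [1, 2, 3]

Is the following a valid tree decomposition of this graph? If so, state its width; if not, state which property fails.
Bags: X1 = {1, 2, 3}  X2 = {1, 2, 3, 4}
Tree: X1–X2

A tree decomposition must satisfy three properties: every vertex lies in some bag; for every edge, both endpoints lie together in some bag; and for every vertex, the bags containing it form a connected subtree. Here vertex 0 appears in no bag, so the decomposition is invalid.

No — vertex 0 appears in no bag.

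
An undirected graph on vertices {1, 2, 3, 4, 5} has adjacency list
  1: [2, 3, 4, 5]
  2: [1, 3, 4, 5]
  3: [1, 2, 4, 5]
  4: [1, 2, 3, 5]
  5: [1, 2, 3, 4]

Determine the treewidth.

A width-4 tree decomposition is:
Bags: B1 = {1, 2, 3, 4, 5}
Tree: (single bag)
With just one bag of size 5, the width is 5 − 1 = 4, so tw(G) ≤ 4. Conversely, {1, 2, 3, 4, 5} is a clique of size 5, and the vertices of any clique must share a bag in every tree decomposition; so some bag has ≥ 5 vertices and tw(G) ≥ 4. Hence tw(G) = 4 exactly.

4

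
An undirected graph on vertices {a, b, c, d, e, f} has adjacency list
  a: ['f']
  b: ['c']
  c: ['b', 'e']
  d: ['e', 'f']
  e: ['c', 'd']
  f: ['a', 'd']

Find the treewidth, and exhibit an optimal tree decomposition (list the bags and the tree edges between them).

The largest bag has 2 vertices, giving width 1; this decomposition certifies tw(G) ≤ 1. Since G has at least one edge (e.g. a–f), it is not an edgeless graph, so tw(G) ≥ 1. Therefore the treewidth is 1.

Treewidth 1.
One such decomposition:
Bags: B1 = {a, f}  B2 = {d, f}  B3 = {d, e}  B4 = {c, e}  B5 = {b, c}
Tree: B1–B2, B2–B3, B3–B4, B4–B5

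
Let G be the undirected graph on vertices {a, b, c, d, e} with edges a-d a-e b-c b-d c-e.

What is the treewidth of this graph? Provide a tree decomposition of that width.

Treewidth 2.
One such decomposition:
Bags: B1 = {a, b, d}  B2 = {a, b, e}  B3 = {b, c, e}
Tree: B1–B2, B2–B3

Every bag has size at most 3, so the width is 3 − 1 = 2 and tw(G) ≤ 2. For the lower bound, G contains the cycle b–d–a–e–c–b, so G is not a forest; only forests have treewidth ≤ 1, hence tw(G) ≥ 2. Therefore the treewidth is 2.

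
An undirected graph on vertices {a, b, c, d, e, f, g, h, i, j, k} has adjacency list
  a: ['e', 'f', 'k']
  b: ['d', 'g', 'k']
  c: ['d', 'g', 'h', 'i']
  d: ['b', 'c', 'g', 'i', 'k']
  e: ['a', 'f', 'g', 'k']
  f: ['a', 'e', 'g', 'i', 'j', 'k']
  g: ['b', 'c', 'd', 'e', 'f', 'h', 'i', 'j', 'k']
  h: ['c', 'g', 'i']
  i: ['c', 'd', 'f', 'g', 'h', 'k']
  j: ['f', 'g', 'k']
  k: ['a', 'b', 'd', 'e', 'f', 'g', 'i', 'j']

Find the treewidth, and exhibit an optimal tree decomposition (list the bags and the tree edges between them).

Treewidth 3.
One optimal decomposition is:
Bags: B1 = {f, g, i, k}  B2 = {d, g, i, k}  B3 = {c, d, g, i}  B4 = {e, f, g, k}  B5 = {b, d, g, k}  B6 = {f, g, j, k}  B7 = {c, g, h, i}  B8 = {a, e, f, k}
Tree: B1–B2, B2–B3, B1–B4, B2–B5, B4–B6, B3–B7, B4–B8

Every bag has size at most 4, so the width is 4 − 1 = 3 and tw(G) ≤ 3. On the other hand G contains the 4-clique {c, g, h, i}. A clique must lie in a single bag of any decomposition, so no decomposition can have width below 3. The upper and lower bounds meet at 3, so that is the treewidth.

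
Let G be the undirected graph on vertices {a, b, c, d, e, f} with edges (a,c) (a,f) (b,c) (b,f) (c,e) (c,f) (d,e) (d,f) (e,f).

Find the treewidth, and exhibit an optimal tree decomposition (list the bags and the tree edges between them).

Treewidth 2.
One such decomposition:
Bags: B1 = {c, e, f}  B2 = {b, c, f}  B3 = {a, c, f}  B4 = {d, e, f}
Tree: B1–B2, B2–B3, B1–B4

Each bag holds 3 vertices, so the decomposition has width 2, which upper-bounds the treewidth. Conversely, {d, e, f} is a clique of size 3, and the vertices of any clique must share a bag in every tree decomposition; so some bag has ≥ 3 vertices and tw(G) ≥ 2. Combining the bounds, tw(G) = 2.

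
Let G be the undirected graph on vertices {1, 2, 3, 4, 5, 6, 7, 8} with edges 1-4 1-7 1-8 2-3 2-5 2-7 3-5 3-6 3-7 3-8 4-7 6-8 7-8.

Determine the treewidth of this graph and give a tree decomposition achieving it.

Every bag has size at most 3, so the width is 3 − 1 = 2 and tw(G) ≤ 2. On the other hand G contains the 3-clique {1, 7, 8}. A clique must lie in a single bag of any decomposition, so no decomposition can have width below 2. Therefore the treewidth is 2.

Treewidth 2.
One optimal decomposition is:
Bags: B1 = {1, 7, 8}  B2 = {1, 4, 7}  B3 = {3, 7, 8}  B4 = {2, 3, 7}  B5 = {2, 3, 5}  B6 = {3, 6, 8}
Tree: B1–B2, B1–B3, B3–B4, B4–B5, B3–B6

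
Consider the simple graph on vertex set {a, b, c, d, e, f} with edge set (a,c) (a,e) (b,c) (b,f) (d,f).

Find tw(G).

A width-1 tree decomposition is:
Bags: B1 = {a, e}  B2 = {a, c}  B3 = {b, c}  B4 = {b, f}  B5 = {d, f}
Tree: B1–B2, B2–B3, B3–B4, B4–B5
Every bag has size at most 2, so the width is 2 − 1 = 1 and tw(G) ≤ 1. G has an edge, so its treewidth is at least 1. Therefore the treewidth is 1.

1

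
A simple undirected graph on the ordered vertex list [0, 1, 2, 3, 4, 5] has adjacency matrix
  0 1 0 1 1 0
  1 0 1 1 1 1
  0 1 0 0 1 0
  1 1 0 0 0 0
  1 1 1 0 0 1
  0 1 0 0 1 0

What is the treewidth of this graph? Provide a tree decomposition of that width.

The largest bag has 3 vertices, giving width 2; this decomposition certifies tw(G) ≤ 2. For the lower bound, the 3 vertices {0, 1, 3} are pairwise adjacent, and any tree decomposition puts a clique entirely inside one bag — forcing width ≥ 2. Combining the bounds, tw(G) = 2.

Treewidth 2.
Bags: B1 = {1, 2, 4}  B2 = {0, 1, 4}  B3 = {1, 4, 5}  B4 = {0, 1, 3}
Tree: B1–B2, B2–B3, B2–B4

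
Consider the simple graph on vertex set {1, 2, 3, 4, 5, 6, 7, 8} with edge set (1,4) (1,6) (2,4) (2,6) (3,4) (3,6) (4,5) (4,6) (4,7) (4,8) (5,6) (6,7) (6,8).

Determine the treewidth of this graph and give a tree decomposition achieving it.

Every bag has size at most 3, so the width is 3 − 1 = 2 and tw(G) ≤ 2. For the lower bound, the 3 vertices {1, 4, 6} are pairwise adjacent, and any tree decomposition puts a clique entirely inside one bag — forcing width ≥ 2. Therefore the treewidth is 2.

Treewidth 2.
One optimal decomposition is:
Bags: B1 = {4, 6, 7}  B2 = {4, 5, 6}  B3 = {2, 4, 6}  B4 = {3, 4, 6}  B5 = {4, 6, 8}  B6 = {1, 4, 6}
Tree: B1–B2, B1–B3, B2–B4, B2–B5, B5–B6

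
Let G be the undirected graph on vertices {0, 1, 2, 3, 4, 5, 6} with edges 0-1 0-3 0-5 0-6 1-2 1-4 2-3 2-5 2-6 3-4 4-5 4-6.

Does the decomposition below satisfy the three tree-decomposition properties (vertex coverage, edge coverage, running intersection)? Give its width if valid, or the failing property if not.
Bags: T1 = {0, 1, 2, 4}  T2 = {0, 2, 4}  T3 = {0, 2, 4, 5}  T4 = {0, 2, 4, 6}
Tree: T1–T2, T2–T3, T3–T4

No — vertex 3 appears in no bag.

A tree decomposition must satisfy three properties: every vertex lies in some bag; for every edge, both endpoints lie together in some bag; and for every vertex, the bags containing it form a connected subtree. Here vertex 3 appears in no bag, so the decomposition is invalid.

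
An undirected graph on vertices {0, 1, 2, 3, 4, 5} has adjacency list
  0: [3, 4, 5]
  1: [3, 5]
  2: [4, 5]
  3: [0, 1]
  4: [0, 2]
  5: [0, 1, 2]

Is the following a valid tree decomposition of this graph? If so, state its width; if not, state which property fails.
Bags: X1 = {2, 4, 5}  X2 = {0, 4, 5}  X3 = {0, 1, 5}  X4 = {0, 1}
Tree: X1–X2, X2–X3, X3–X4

A tree decomposition must satisfy three properties: every vertex lies in some bag; for every edge, both endpoints lie together in some bag; and for every vertex, the bags containing it form a connected subtree. Here vertex 3 appears in no bag, so the decomposition is invalid.

No — vertex 3 appears in no bag.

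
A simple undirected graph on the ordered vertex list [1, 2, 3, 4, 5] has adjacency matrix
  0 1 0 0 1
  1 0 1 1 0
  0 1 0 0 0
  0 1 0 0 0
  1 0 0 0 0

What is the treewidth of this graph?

1

A width-1 tree decomposition is:
Bags: B1 = {2, 4}  B2 = {2, 3}  B3 = {1, 2}  B4 = {1, 5}
Tree: B1–B2, B2–B3, B3–B4
The largest bag has 2 vertices, giving width 1; this decomposition certifies tw(G) ≤ 1. G has an edge, so its treewidth is at least 1. Therefore the treewidth is 1.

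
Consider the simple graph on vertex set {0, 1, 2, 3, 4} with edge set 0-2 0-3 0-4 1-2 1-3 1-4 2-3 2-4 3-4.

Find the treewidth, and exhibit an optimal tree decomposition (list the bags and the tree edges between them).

Each bag holds 4 vertices, so the decomposition has width 3, which upper-bounds the treewidth. For the lower bound, the 4 vertices {0, 2, 3, 4} are pairwise adjacent, and any tree decomposition puts a clique entirely inside one bag — forcing width ≥ 3. Combining the bounds, tw(G) = 3.

Treewidth 3.
One optimal decomposition is:
Bags: B1 = {1, 2, 3, 4}  B2 = {0, 2, 3, 4}
Tree: B1–B2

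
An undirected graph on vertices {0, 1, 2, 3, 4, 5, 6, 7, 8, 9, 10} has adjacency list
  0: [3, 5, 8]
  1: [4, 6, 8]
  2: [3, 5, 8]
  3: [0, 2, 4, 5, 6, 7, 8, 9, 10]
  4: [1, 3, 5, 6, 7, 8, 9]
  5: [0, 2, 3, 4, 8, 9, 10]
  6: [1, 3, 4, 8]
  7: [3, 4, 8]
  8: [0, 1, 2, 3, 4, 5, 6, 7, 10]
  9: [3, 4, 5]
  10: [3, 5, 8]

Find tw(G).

3

A width-3 tree decomposition is:
Bags: B1 = {1, 4, 6, 8}  B2 = {3, 4, 6, 8}  B3 = {3, 4, 5, 8}  B4 = {3, 4, 7, 8}  B5 = {3, 5, 8, 10}  B6 = {0, 3, 5, 8}  B7 = {2, 3, 5, 8}  B8 = {3, 4, 5, 9}
Tree: B1–B2, B2–B3, B3–B4, B3–B5, B3–B6, B3–B7, B3–B8
Every bag has size at most 4, so the width is 4 − 1 = 3 and tw(G) ≤ 3. On the other hand G contains the 4-clique {1, 4, 6, 8}. A clique must lie in a single bag of any decomposition, so no decomposition can have width below 3. The upper and lower bounds meet at 3, so that is the treewidth.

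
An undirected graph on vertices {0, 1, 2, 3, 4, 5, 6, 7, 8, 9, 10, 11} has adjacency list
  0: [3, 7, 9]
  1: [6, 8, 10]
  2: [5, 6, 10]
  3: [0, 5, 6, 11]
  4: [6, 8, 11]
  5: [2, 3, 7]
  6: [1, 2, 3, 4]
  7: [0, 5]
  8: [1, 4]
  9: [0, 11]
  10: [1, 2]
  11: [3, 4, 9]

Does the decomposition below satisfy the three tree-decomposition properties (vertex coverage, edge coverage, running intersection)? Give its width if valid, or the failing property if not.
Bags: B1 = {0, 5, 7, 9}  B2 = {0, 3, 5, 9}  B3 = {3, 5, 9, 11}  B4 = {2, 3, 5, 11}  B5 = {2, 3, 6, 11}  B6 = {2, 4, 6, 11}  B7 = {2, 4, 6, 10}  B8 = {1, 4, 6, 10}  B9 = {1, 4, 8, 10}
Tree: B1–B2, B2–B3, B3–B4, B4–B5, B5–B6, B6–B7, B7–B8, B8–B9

Checking the three conditions: (i) the bags cover all of {0, 1, 2, 3, 4, 5, 6, 7, 8, 9, 10, 11}; (ii) for each edge, some bag contains both endpoints; (iii) the bags containing any fixed vertex form a subtree. All hold, so the decomposition is valid with width 4 − 1 = 3.

Yes; width 3.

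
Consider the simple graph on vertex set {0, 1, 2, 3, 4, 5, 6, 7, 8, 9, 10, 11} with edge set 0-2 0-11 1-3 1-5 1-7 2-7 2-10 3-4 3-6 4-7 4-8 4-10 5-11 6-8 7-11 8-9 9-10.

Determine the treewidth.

A width-3 tree decomposition is:
Bags: B1 = {0, 1, 5, 11}  B2 = {0, 1, 7, 11}  B3 = {0, 1, 2, 7}  B4 = {1, 2, 3, 7}  B5 = {2, 3, 4, 7}  B6 = {2, 3, 4, 10}  B7 = {3, 4, 6, 10}  B8 = {4, 6, 8, 10}  B9 = {6, 8, 9, 10}
Tree: B1–B2, B2–B3, B3–B4, B4–B5, B5–B6, B6–B7, B7–B8, B8–B9
Each bag holds 4 vertices, so the decomposition has width 3, which upper-bounds the treewidth. For the lower bound: the 4 vertex sets {0,5,11}, {1}, {7}, {2,3,4,10} are disjoint, each induces a connected subgraph, and every pair is joined by at least one edge of G. Contracting each set to a single vertex therefore yields K_{4} as a minor, and since treewidth is minor-monotone, tw(G) ≥ tw(K_{4}) = 3. The upper and lower bounds meet at 3, so that is the treewidth.

3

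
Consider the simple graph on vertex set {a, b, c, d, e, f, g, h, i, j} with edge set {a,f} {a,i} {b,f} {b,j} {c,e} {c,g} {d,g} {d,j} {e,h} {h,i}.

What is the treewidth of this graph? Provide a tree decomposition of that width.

Treewidth 2.
Bags: B1 = {b, d, j}  B2 = {b, d, g}  B3 = {b, c, g}  B4 = {b, c, e}  B5 = {b, e, h}  B6 = {b, h, i}  B7 = {a, b, i}  B8 = {a, b, f}
Tree: B1–B2, B2–B3, B3–B4, B4–B5, B5–B6, B6–B7, B7–B8

Each bag holds 3 vertices, so the decomposition has width 2, which upper-bounds the treewidth. For the lower bound, G contains the cycle b–j–d–g–c–e–h–i–a–f–b, so G is not a forest; only forests have treewidth ≤ 1, hence tw(G) ≥ 2. Therefore the treewidth is 2.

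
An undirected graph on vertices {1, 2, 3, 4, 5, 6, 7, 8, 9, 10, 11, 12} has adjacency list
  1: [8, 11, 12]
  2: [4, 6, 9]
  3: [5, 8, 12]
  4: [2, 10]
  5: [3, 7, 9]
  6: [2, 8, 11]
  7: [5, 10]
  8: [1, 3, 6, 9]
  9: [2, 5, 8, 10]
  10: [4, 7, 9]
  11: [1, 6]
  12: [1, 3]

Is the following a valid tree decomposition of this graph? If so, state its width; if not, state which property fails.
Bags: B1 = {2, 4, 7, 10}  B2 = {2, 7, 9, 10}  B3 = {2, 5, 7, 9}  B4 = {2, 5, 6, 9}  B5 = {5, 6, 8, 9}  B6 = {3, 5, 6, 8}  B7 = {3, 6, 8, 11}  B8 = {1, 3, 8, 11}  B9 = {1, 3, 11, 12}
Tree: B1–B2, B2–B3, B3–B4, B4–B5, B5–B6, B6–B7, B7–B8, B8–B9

Checking the three conditions: (i) the bags cover all of {1, 2, 3, 4, 5, 6, 7, 8, 9, 10, 11, 12}; (ii) for each edge, some bag contains both endpoints; (iii) the bags containing any fixed vertex form a subtree. All hold, so the decomposition is valid with width 4 − 1 = 3.

Yes; width 3.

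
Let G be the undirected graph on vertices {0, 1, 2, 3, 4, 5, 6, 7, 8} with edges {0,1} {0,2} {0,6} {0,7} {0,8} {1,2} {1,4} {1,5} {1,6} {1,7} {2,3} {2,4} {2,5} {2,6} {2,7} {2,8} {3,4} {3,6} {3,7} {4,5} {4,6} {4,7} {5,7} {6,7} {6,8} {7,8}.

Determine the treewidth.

4

A width-4 tree decomposition is:
Bags: B1 = {0, 1, 2, 6, 7}  B2 = {1, 2, 4, 6, 7}  B3 = {2, 3, 4, 6, 7}  B4 = {0, 2, 6, 7, 8}  B5 = {1, 2, 4, 5, 7}
Tree: B1–B2, B2–B3, B1–B4, B2–B5
Each bag holds 5 vertices, so the decomposition has width 4, which upper-bounds the treewidth. On the other hand G contains the 5-clique {1, 2, 4, 5, 7}. A clique must lie in a single bag of any decomposition, so no decomposition can have width below 4. The upper and lower bounds meet at 4, so that is the treewidth.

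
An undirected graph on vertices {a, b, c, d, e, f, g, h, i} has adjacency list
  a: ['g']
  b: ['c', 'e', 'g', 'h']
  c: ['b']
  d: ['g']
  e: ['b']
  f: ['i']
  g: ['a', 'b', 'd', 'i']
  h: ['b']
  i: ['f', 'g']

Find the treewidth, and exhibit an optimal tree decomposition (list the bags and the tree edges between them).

The largest bag has 2 vertices, giving width 1; this decomposition certifies tw(G) ≤ 1. Any graph with an edge has treewidth ≥ 1, and G has the edge g–i. The upper and lower bounds meet at 1, so that is the treewidth.

Treewidth 1.
One such decomposition:
Bags: B1 = {g, i}  B2 = {a, g}  B3 = {b, g}  B4 = {f, i}  B5 = {b, e}  B6 = {d, g}  B7 = {b, c}  B8 = {b, h}
Tree: B1–B2, B2–B3, B1–B4, B3–B5, B1–B6, B3–B7, B3–B8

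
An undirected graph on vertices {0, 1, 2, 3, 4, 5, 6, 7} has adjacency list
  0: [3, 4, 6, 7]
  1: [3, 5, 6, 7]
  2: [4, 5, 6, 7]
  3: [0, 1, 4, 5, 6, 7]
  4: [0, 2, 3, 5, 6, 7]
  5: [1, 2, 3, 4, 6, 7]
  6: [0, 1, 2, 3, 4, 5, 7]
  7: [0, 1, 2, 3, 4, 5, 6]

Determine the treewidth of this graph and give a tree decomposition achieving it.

Treewidth 4.
One optimal decomposition is:
Bags: B1 = {3, 4, 5, 6, 7}  B2 = {0, 3, 4, 6, 7}  B3 = {1, 3, 5, 6, 7}  B4 = {2, 4, 5, 6, 7}
Tree: B1–B2, B1–B3, B1–B4

Each bag holds 5 vertices, so the decomposition has width 4, which upper-bounds the treewidth. On the other hand G contains the 5-clique {2, 4, 5, 6, 7}. A clique must lie in a single bag of any decomposition, so no decomposition can have width below 4. Therefore the treewidth is 4.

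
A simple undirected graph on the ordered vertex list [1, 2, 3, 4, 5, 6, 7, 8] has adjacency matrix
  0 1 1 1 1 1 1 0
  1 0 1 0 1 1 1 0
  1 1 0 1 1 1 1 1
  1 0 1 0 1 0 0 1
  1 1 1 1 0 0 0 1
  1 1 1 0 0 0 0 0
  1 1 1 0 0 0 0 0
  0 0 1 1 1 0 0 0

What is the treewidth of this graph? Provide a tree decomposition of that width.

Treewidth 3.
One such decomposition:
Bags: B1 = {1, 3, 4, 5}  B2 = {1, 2, 3, 5}  B3 = {3, 4, 5, 8}  B4 = {1, 2, 3, 6}  B5 = {1, 2, 3, 7}
Tree: B1–B2, B1–B3, B2–B4, B2–B5

Every bag has size at most 4, so the width is 4 − 1 = 3 and tw(G) ≤ 3. For the lower bound, the 4 vertices {3, 4, 5, 8} are pairwise adjacent, and any tree decomposition puts a clique entirely inside one bag — forcing width ≥ 3. Hence tw(G) = 3 exactly.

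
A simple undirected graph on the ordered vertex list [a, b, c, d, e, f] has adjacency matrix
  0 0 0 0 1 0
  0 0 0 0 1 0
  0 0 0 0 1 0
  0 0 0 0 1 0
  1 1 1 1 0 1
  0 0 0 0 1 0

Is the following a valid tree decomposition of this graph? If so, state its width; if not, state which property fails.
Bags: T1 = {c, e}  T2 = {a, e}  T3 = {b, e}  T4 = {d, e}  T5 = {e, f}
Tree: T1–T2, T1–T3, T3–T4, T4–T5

Every vertex of G appears in some bag (union = {a, b, c, d, e, f}); every edge is covered by a bag; and for each vertex v the set of bags containing v is connected in the bag tree. The decomposition is therefore valid. The largest bag has 2 vertices, so the width is 1.

Yes; width 1.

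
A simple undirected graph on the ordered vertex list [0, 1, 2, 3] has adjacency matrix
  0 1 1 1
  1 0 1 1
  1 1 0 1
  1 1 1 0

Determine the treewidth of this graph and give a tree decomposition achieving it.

A single bag containing all 4 vertices is trivially a valid decomposition of width 3. Conversely, {0, 1, 2, 3} is a clique of size 4, and the vertices of any clique must share a bag in every tree decomposition; so some bag has ≥ 4 vertices and tw(G) ≥ 3. Combining the bounds, tw(G) = 3.

Treewidth 3.
One optimal decomposition is:
Bags: B1 = {0, 1, 2, 3}
Tree: (single bag)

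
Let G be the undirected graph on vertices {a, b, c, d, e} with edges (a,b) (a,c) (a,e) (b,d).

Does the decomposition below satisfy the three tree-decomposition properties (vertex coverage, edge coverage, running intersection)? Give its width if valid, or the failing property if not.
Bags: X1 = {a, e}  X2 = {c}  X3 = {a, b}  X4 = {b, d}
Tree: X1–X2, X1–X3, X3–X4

No — edge (a,c) lies in no bag.

A tree decomposition must satisfy three properties: every vertex lies in some bag; for every edge, both endpoints lie together in some bag; and for every vertex, the bags containing it form a connected subtree. Here edge (a,c) lies in no bag, so the decomposition is invalid.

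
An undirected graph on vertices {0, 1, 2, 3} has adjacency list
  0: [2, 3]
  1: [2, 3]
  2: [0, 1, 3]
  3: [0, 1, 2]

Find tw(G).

A width-2 tree decomposition is:
Bags: B1 = {1, 2, 3}  B2 = {0, 2, 3}
Tree: B1–B2
Every bag has size at most 3, so the width is 3 − 1 = 2 and tw(G) ≤ 2. For the lower bound, the 3 vertices {0, 2, 3} are pairwise adjacent, and any tree decomposition puts a clique entirely inside one bag — forcing width ≥ 2. Hence tw(G) = 2 exactly.

2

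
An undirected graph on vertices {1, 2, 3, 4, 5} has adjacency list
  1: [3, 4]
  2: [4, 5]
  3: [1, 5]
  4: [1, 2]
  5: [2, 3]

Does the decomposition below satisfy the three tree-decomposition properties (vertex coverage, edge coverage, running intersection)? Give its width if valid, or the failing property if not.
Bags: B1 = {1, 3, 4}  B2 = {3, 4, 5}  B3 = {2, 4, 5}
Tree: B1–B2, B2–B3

Vertex coverage: the bags together contain {1, 2, 3, 4, 5}, the full vertex set. Edge coverage: each edge of G has both endpoints in at least one bag. Running intersection: for every vertex, the bags containing it form a connected subtree. All three properties hold, so this is a valid tree decomposition of width max|bag| − 1 = 2, and hence tw(G) ≤ 2.

Yes; width 2.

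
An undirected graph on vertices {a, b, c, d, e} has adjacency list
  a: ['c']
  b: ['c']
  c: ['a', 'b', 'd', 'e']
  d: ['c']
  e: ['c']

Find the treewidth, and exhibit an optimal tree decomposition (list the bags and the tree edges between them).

Treewidth 1.
Bags: B1 = {c, e}  B2 = {a, c}  B3 = {c, d}  B4 = {b, c}
Tree: B1–B2, B1–B3, B3–B4

The largest bag has 2 vertices, giving width 1; this decomposition certifies tw(G) ≤ 1. Since G has at least one edge (e.g. c–e), it is not an edgeless graph, so tw(G) ≥ 1. Therefore the treewidth is 1.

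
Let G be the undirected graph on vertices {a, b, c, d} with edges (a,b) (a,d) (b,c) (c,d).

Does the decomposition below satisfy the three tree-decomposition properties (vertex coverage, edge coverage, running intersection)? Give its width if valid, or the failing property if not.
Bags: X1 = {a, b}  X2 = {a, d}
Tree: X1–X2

A tree decomposition must satisfy three properties: every vertex lies in some bag; for every edge, both endpoints lie together in some bag; and for every vertex, the bags containing it form a connected subtree. Here vertex c appears in no bag, so the decomposition is invalid.

No — vertex c appears in no bag.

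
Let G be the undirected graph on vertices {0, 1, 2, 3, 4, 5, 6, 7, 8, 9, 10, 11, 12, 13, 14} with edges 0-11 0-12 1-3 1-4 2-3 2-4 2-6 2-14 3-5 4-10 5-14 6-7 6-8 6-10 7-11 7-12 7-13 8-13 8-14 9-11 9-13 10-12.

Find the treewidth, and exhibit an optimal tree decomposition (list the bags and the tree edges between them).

Treewidth 3.
One such decomposition:
Bags: B1 = {1, 3, 4, 5}  B2 = {2, 3, 4, 5}  B3 = {2, 4, 5, 14}  B4 = {2, 4, 10, 14}  B5 = {2, 6, 10, 14}  B6 = {6, 8, 10, 14}  B7 = {6, 8, 10, 12}  B8 = {6, 7, 8, 12}  B9 = {7, 8, 12, 13}  B10 = {0, 7, 12, 13}  B11 = {0, 7, 11, 13}  B12 = {0, 9, 11, 13}
Tree: B1–B2, B2–B3, B3–B4, B4–B5, B5–B6, B6–B7, B7–B8, B8–B9, B9–B10, B10–B11, B11–B12

Each bag holds 4 vertices, so the decomposition has width 3, which upper-bounds the treewidth. For the lower bound: the 4 vertex sets {1,3,5}, {4}, {2}, {6,8,10,14} are disjoint, each induces a connected subgraph, and every pair is joined by at least one edge of G. Contracting each set to a single vertex therefore yields K_{4} as a minor, and since treewidth is minor-monotone, tw(G) ≥ tw(K_{4}) = 3. Therefore the treewidth is 3.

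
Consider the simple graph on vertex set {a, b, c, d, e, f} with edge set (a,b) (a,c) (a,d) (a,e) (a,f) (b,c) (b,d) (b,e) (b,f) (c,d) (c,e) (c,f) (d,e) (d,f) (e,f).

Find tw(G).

A width-5 tree decomposition is:
Bags: B1 = {a, b, c, d, e, f}
Tree: (single bag)
A single bag containing all 6 vertices is trivially a valid decomposition of width 5. On the other hand G contains the 6-clique {a, b, c, d, e, f}. A clique must lie in a single bag of any decomposition, so no decomposition can have width below 5. The upper and lower bounds meet at 5, so that is the treewidth.

5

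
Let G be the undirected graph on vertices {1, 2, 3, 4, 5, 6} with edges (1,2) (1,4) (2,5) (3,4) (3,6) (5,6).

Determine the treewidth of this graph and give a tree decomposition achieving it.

The largest bag has 3 vertices, giving width 2; this decomposition certifies tw(G) ≤ 2. For the lower bound, G contains the cycle 2–5–6–3–4–1–2, so G is not a forest; only forests have treewidth ≤ 1, hence tw(G) ≥ 2. Therefore the treewidth is 2.

Treewidth 2.
One such decomposition:
Bags: B1 = {2, 5, 6}  B2 = {2, 3, 6}  B3 = {2, 3, 4}  B4 = {1, 2, 4}
Tree: B1–B2, B2–B3, B3–B4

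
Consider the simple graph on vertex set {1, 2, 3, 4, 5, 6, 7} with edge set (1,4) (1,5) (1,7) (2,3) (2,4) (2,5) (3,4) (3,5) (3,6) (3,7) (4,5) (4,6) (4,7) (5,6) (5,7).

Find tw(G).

3

A width-3 tree decomposition is:
Bags: B1 = {2, 3, 4, 5}  B2 = {3, 4, 5, 7}  B3 = {3, 4, 5, 6}  B4 = {1, 4, 5, 7}
Tree: B1–B2, B2–B3, B2–B4
The largest bag has 4 vertices, giving width 3; this decomposition certifies tw(G) ≤ 3. On the other hand G contains the 4-clique {1, 4, 5, 7}. A clique must lie in a single bag of any decomposition, so no decomposition can have width below 3. Combining the bounds, tw(G) = 3.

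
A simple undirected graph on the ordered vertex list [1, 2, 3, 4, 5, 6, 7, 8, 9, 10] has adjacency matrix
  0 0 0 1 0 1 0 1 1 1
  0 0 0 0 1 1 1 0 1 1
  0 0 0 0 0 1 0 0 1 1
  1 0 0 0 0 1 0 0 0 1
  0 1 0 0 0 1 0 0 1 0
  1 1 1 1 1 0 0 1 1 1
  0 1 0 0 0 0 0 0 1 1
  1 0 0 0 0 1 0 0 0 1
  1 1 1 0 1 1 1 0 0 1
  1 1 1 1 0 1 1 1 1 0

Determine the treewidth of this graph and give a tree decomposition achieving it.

Every bag has size at most 4, so the width is 4 − 1 = 3 and tw(G) ≤ 3. On the other hand G contains the 4-clique {1, 6, 8, 10}. A clique must lie in a single bag of any decomposition, so no decomposition can have width below 3. The upper and lower bounds meet at 3, so that is the treewidth.

Treewidth 3.
Bags: B1 = {2, 6, 9, 10}  B2 = {1, 6, 9, 10}  B3 = {1, 4, 6, 10}  B4 = {2, 7, 9, 10}  B5 = {3, 6, 9, 10}  B6 = {1, 6, 8, 10}  B7 = {2, 5, 6, 9}
Tree: B1–B2, B2–B3, B1–B4, B2–B5, B2–B6, B1–B7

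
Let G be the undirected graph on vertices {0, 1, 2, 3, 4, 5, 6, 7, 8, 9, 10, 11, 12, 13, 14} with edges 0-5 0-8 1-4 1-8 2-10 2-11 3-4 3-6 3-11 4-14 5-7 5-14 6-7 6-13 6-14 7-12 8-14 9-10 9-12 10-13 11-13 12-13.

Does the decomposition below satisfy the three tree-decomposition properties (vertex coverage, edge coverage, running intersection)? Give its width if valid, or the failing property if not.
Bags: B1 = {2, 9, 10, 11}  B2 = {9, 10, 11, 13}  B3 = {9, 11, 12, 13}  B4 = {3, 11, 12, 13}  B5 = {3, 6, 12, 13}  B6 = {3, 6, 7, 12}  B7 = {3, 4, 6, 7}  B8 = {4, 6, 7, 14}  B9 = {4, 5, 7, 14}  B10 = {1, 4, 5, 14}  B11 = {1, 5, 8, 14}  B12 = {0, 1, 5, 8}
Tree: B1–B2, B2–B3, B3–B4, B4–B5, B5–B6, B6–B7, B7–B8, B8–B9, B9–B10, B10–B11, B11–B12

Checking the three conditions: (i) the bags cover all of {0, 1, 2, 3, 4, 5, 6, 7, 8, 9, 10, 11, 12, 13, 14}; (ii) for each edge, some bag contains both endpoints; (iii) the bags containing any fixed vertex form a subtree. All hold, so the decomposition is valid with width 4 − 1 = 3.

Yes; width 3.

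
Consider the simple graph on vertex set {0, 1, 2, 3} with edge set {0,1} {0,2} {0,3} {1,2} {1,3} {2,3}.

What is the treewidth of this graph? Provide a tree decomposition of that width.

With just one bag of size 4, the width is 4 − 1 = 3, so tw(G) ≤ 3. For the lower bound, the 4 vertices {0, 1, 2, 3} are pairwise adjacent, and any tree decomposition puts a clique entirely inside one bag — forcing width ≥ 3. Combining the bounds, tw(G) = 3.

Treewidth 3.
One optimal decomposition is:
Bags: B1 = {0, 1, 2, 3}
Tree: (single bag)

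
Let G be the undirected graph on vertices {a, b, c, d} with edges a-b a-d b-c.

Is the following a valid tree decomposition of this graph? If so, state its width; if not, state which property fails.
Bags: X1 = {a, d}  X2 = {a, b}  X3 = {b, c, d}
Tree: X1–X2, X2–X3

No — bags containing vertex d are not connected in the tree.

A tree decomposition must satisfy three properties: every vertex lies in some bag; for every edge, both endpoints lie together in some bag; and for every vertex, the bags containing it form a connected subtree. Here bags containing vertex d are not connected in the tree, so the decomposition is invalid.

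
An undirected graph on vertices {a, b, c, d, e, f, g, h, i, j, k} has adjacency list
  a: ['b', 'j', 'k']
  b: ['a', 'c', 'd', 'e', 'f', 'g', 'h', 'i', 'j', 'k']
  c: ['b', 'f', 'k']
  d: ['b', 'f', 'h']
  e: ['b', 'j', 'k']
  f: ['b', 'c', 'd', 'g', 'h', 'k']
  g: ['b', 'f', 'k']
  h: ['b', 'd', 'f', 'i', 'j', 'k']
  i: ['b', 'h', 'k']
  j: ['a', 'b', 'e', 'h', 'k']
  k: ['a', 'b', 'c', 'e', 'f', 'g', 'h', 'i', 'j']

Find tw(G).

A width-3 tree decomposition is:
Bags: B1 = {b, f, h, k}  B2 = {b, h, j, k}  B3 = {b, e, j, k}  B4 = {b, c, f, k}  B5 = {b, f, g, k}  B6 = {b, d, f, h}  B7 = {b, h, i, k}  B8 = {a, b, j, k}
Tree: B1–B2, B2–B3, B1–B4, B1–B5, B1–B6, B2–B7, B2–B8
The largest bag has 4 vertices, giving width 3; this decomposition certifies tw(G) ≤ 3. On the other hand G contains the 4-clique {b, d, f, h}. A clique must lie in a single bag of any decomposition, so no decomposition can have width below 3. Hence tw(G) = 3 exactly.

3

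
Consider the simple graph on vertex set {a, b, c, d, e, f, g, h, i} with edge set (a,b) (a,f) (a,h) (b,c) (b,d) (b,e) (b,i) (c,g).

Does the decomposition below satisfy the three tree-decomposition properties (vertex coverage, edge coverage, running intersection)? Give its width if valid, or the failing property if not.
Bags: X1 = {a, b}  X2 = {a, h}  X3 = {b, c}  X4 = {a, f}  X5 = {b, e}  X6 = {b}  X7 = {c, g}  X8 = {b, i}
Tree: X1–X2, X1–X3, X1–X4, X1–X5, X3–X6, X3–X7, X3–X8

No — vertex d appears in no bag.

A tree decomposition must satisfy three properties: every vertex lies in some bag; for every edge, both endpoints lie together in some bag; and for every vertex, the bags containing it form a connected subtree. Here vertex d appears in no bag, so the decomposition is invalid.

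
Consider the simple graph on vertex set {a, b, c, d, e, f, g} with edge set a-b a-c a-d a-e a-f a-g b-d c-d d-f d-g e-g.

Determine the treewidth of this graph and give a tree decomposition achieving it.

Every bag has size at most 3, so the width is 3 − 1 = 2 and tw(G) ≤ 2. Conversely, {a, d, g} is a clique of size 3, and the vertices of any clique must share a bag in every tree decomposition; so some bag has ≥ 3 vertices and tw(G) ≥ 2. The upper and lower bounds meet at 2, so that is the treewidth.

Treewidth 2.
One such decomposition:
Bags: B1 = {a, e, g}  B2 = {a, d, g}  B3 = {a, d, f}  B4 = {a, b, d}  B5 = {a, c, d}
Tree: B1–B2, B2–B3, B3–B4, B2–B5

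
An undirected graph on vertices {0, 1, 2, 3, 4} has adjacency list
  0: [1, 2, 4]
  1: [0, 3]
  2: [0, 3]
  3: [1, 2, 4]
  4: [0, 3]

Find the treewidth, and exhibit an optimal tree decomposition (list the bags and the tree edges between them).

Treewidth 2.
One such decomposition:
Bags: B1 = {0, 2, 3}  B2 = {0, 3, 4}  B3 = {0, 1, 3}
Tree: B1–B2, B2–B3

Each bag holds 3 vertices, so the decomposition has width 2, which upper-bounds the treewidth. Since 3–2–0–4–3 is a cycle in G, G is not acyclic. Forests are exactly the graphs of treewidth ≤ 1, so tw(G) ≥ 2. Therefore the treewidth is 2.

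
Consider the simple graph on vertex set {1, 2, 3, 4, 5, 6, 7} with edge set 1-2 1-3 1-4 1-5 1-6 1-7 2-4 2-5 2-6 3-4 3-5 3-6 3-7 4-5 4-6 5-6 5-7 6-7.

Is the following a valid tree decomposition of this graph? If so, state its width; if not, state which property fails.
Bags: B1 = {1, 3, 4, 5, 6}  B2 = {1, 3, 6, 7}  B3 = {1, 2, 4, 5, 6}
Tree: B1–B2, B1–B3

No — edge (5,7) lies in no bag.

A tree decomposition must satisfy three properties: every vertex lies in some bag; for every edge, both endpoints lie together in some bag; and for every vertex, the bags containing it form a connected subtree. Here edge (5,7) lies in no bag, so the decomposition is invalid.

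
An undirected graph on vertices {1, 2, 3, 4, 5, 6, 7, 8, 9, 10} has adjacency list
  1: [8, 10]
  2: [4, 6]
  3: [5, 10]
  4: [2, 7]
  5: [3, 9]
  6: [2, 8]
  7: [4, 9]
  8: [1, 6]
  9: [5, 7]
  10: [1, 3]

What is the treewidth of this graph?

A width-2 tree decomposition is:
Bags: B1 = {1, 6, 8}  B2 = {1, 2, 6}  B3 = {1, 2, 4}  B4 = {1, 4, 7}  B5 = {1, 7, 9}  B6 = {1, 5, 9}  B7 = {1, 3, 5}  B8 = {1, 3, 10}
Tree: B1–B2, B2–B3, B3–B4, B4–B5, B5–B6, B6–B7, B7–B8
Each bag holds 3 vertices, so the decomposition has width 2, which upper-bounds the treewidth. For the lower bound, G contains the cycle 1–8–6–2–4–7–9–5–3–10–1, so G is not a forest; only forests have treewidth ≤ 1, hence tw(G) ≥ 2. Combining the bounds, tw(G) = 2.

2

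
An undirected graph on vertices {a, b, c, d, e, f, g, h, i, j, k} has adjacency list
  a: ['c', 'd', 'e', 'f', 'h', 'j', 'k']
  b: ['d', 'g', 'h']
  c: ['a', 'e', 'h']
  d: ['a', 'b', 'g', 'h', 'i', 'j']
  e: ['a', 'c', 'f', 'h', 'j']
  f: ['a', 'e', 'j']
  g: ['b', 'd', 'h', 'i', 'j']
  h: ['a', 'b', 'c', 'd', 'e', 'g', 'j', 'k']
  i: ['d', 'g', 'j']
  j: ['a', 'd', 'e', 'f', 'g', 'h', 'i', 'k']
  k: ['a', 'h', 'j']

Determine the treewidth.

3

A width-3 tree decomposition is:
Bags: B1 = {a, d, h, j}  B2 = {d, g, h, j}  B3 = {a, e, h, j}  B4 = {b, d, g, h}  B5 = {a, c, e, h}  B6 = {a, e, f, j}  B7 = {d, g, i, j}  B8 = {a, h, j, k}
Tree: B1–B2, B1–B3, B2–B4, B3–B5, B3–B6, B2–B7, B1–B8
Every bag has size at most 4, so the width is 4 − 1 = 3 and tw(G) ≤ 3. On the other hand G contains the 4-clique {d, g, h, j}. A clique must lie in a single bag of any decomposition, so no decomposition can have width below 3. Combining the bounds, tw(G) = 3.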